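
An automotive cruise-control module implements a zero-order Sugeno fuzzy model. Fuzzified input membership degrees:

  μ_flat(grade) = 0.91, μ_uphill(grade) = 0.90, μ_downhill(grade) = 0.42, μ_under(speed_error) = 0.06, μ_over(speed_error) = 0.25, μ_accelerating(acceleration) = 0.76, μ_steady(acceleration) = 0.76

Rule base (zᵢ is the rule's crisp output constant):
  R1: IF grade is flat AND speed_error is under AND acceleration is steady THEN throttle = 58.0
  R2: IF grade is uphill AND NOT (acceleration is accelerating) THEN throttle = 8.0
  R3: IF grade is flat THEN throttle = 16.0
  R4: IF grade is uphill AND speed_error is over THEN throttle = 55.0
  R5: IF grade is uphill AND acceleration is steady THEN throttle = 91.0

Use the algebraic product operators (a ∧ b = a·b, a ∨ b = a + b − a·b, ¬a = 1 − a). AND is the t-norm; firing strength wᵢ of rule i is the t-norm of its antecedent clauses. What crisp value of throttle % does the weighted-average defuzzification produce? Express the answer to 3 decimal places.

44.938

R1 (z=58.0): flat=0.91, under=0.06, steady=0.76; AND[a·b] → w = 0.0415
R2 (z=8.0): uphill=0.90, ¬accelerating=1−0.76=0.24; AND[a·b] → w = 0.2160
R3 (z=16.0): flat=0.91 → w = 0.9100
R4 (z=55.0): uphill=0.90, over=0.25; AND[a·b] → w = 0.2250
R5 (z=91.0): uphill=0.90, steady=0.76; AND[a·b] → w = 0.6840
Weighted average = (0.0415·58.0 + 0.2160·8.0 + 0.9100·16.0 + 0.2250·55.0 + 0.6840·91.0) / (0.0415 + 0.2160 + 0.9100 + 0.2250 + 0.6840)
  = 93.3138 / 2.0765 = 44.938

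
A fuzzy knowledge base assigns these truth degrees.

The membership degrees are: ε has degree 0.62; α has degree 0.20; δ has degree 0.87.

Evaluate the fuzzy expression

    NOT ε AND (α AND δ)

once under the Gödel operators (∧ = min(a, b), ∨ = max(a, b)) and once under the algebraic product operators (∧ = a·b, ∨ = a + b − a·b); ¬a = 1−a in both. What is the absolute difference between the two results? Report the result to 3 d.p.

Under Gödel:
  NOT ε = 1 − 0.62 = 0.38
  α AND δ = min(a, b) on (0.20, 0.87) = 0.20
  NOT ε AND (α AND δ) = min(a, b) on (0.38, 0.20) = 0.20
  → value = 0.2000
Under algebraic product:
  NOT ε = 1 − 0.6200 = 0.3800
  α AND δ = a·b on (0.2000, 0.8700) = 0.1740
  NOT ε AND (α AND δ) = a·b on (0.3800, 0.1740) = 0.0661
  → value = 0.0661
|0.2000 − 0.0661| = 0.134

0.134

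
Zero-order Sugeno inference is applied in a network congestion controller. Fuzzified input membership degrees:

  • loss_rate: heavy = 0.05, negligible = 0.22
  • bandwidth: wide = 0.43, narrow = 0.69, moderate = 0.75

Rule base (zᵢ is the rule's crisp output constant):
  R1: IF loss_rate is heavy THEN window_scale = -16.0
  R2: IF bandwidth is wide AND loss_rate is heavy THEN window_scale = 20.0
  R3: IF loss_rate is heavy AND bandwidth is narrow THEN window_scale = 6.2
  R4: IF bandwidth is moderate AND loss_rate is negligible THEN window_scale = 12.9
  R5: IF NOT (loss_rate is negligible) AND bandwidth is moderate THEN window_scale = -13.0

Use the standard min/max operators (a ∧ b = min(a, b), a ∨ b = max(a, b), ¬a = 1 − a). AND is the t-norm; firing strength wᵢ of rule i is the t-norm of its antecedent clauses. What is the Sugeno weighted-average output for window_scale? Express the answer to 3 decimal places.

-5.716

R1 (z=-16.0): heavy=0.05 → w = 0.05
R2 (z=20.0): wide=0.43, heavy=0.05; AND[min(a, b)] → w = 0.05
R3 (z=6.2): heavy=0.05, narrow=0.69; AND[min(a, b)] → w = 0.05
R4 (z=12.9): moderate=0.75, negligible=0.22; AND[min(a, b)] → w = 0.22
R5 (z=-13.0): ¬negligible=1−0.22=0.78, moderate=0.75; AND[min(a, b)] → w = 0.75
Weighted average = (0.05·-16.0 + 0.05·20.0 + 0.05·6.2 + 0.22·12.9 + 0.75·-13.0) / (0.05 + 0.05 + 0.05 + 0.22 + 0.75)
  = -6.4020 / 1.1200 = -5.716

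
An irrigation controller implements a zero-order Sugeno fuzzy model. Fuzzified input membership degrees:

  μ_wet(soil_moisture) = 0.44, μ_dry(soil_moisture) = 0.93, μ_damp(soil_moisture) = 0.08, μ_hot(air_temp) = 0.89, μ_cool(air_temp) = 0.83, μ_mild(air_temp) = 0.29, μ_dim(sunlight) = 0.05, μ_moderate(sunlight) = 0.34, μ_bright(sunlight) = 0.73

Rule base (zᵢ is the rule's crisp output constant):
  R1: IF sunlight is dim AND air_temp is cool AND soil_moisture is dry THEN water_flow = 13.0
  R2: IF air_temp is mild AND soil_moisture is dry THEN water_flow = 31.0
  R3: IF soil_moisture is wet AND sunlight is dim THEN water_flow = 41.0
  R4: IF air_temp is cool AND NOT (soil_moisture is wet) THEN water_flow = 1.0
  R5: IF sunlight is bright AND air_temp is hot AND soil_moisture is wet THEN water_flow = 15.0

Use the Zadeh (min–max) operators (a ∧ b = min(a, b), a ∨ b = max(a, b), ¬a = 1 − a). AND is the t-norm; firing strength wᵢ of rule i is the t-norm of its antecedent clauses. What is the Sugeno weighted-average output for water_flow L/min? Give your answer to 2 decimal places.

R1 (z=13.0): dim=0.05, cool=0.83, dry=0.93; AND[min(a, b)] → w = 0.05
R2 (z=31.0): mild=0.29, dry=0.93; AND[min(a, b)] → w = 0.29
R3 (z=41.0): wet=0.44, dim=0.05; AND[min(a, b)] → w = 0.05
R4 (z=1.0): cool=0.83, ¬wet=1−0.44=0.56; AND[min(a, b)] → w = 0.56
R5 (z=15.0): bright=0.73, hot=0.89, wet=0.44; AND[min(a, b)] → w = 0.44
Weighted average = (0.05·13.0 + 0.29·31.0 + 0.05·41.0 + 0.56·1.0 + 0.44·15.0) / (0.05 + 0.29 + 0.05 + 0.56 + 0.44)
  = 18.8500 / 1.3900 = 13.56

13.56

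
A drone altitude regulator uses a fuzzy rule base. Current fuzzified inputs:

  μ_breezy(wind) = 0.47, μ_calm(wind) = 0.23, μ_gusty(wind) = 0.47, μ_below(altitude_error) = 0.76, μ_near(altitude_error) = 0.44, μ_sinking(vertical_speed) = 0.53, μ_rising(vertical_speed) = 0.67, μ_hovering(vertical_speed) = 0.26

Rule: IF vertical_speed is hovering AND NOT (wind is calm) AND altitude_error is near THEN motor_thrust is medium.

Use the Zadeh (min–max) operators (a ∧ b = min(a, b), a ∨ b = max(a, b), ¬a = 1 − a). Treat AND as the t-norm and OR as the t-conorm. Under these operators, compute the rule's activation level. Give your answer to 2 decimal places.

0.26

firing strength: hovering=0.26, ¬calm=1−0.23=0.77, near=0.44; AND[min(a, b)] → w = 0.26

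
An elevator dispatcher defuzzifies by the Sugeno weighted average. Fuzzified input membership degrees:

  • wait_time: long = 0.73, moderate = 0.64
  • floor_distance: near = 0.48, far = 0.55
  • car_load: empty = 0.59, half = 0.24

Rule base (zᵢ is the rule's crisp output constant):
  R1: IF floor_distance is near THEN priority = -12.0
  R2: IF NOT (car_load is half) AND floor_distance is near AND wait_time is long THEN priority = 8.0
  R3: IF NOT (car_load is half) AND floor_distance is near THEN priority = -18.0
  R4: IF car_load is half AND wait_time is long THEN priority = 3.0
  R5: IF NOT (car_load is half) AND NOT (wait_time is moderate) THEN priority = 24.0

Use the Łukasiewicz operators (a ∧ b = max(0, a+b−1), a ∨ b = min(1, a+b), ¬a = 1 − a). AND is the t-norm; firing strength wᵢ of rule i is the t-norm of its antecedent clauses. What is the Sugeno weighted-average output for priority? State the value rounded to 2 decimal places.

R1 (z=-12.0): near=0.48 → w = 0.48
R2 (z=8.0): ¬half=1−0.24=0.76, near=0.48, long=0.73; AND[max(0, a+b−1)] → w = 0.00
R3 (z=-18.0): ¬half=1−0.24=0.76, near=0.48; AND[max(0, a+b−1)] → w = 0.24
R4 (z=3.0): half=0.24, long=0.73; AND[max(0, a+b−1)] → w = 0.00
R5 (z=24.0): ¬half=1−0.24=0.76, ¬moderate=1−0.64=0.36; AND[max(0, a+b−1)] → w = 0.12
Weighted average = (0.48·-12.0 + 0.00·8.0 + 0.24·-18.0 + 0.00·3.0 + 0.12·24.0) / (0.48 + 0.00 + 0.24 + 0.00 + 0.12)
  = -7.2000 / 0.8400 = -8.57

-8.57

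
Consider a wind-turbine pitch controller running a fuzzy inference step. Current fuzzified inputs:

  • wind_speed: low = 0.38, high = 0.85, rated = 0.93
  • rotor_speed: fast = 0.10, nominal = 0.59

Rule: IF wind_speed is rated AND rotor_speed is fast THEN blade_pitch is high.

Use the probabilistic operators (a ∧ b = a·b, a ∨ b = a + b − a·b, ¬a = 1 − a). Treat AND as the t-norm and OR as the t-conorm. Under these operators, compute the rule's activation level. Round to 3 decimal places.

firing strength: rated=0.93, fast=0.10; AND[a·b] → w = 0.0930

0.093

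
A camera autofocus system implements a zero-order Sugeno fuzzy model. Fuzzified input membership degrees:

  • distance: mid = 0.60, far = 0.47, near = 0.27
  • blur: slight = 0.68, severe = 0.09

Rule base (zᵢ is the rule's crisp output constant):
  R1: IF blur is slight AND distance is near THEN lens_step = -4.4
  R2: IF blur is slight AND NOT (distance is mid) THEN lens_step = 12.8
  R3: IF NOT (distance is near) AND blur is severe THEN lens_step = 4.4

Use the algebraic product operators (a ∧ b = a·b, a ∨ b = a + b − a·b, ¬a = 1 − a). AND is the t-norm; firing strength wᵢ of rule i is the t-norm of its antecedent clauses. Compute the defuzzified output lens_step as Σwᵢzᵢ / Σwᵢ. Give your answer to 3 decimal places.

5.684

R1 (z=-4.4): slight=0.68, near=0.27; AND[a·b] → w = 0.1836
R2 (z=12.8): slight=0.68, ¬mid=1−0.60=0.40; AND[a·b] → w = 0.2720
R3 (z=4.4): ¬near=1−0.27=0.73, severe=0.09; AND[a·b] → w = 0.0657
Weighted average = (0.1836·-4.4 + 0.2720·12.8 + 0.0657·4.4) / (0.1836 + 0.2720 + 0.0657)
  = 2.9628 / 0.5213 = 5.684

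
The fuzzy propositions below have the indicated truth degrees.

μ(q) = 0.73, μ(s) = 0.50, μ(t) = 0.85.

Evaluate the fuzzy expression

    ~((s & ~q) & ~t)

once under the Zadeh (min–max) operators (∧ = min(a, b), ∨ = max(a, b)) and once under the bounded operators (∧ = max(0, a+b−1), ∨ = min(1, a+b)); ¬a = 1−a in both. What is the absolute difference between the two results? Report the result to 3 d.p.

0.150

Under Zadeh (min–max):
  ~q = 1 − 0.73 = 0.27
  s & ~q = min(a, b) on (0.50, 0.27) = 0.27
  ~t = 1 − 0.85 = 0.15
  (s & ~q) & ~t = min(a, b) on (0.27, 0.15) = 0.15
  ~((s & ~q) & ~t) = 1 − 0.15 = 0.85
  → value = 0.8500
Under bounded:
  ~q = 1 − 0.73 = 0.27
  s & ~q = max(0, a+b−1) on (0.50, 0.27) = 0.00
  ~t = 1 − 0.85 = 0.15
  (s & ~q) & ~t = max(0, a+b−1) on (0.00, 0.15) = 0.00
  ~((s & ~q) & ~t) = 1 − 0.00 = 1.00
  → value = 1.0000
|0.8500 − 1.0000| = 0.150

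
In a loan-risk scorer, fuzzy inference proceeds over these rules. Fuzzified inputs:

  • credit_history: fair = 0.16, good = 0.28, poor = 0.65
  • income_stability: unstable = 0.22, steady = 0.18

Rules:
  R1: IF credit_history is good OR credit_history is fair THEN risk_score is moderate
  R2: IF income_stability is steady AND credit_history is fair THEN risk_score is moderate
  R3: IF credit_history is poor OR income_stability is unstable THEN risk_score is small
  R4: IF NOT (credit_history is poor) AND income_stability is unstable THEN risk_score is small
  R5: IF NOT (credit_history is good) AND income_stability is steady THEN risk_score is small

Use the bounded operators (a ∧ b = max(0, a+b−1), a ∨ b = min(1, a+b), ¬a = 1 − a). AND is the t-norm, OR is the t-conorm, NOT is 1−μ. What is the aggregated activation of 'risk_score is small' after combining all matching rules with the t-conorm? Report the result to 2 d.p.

0.87

R1: good=0.28, fair=0.16; OR[min(1, a+b)] → w = 0.44
R2: steady=0.18, fair=0.16; AND[max(0, a+b−1)] → w = 0.00
R3: poor=0.65, unstable=0.22; OR[min(1, a+b)] → w = 0.87
R4: ¬poor=1−0.65=0.35, unstable=0.22; AND[max(0, a+b−1)] → w = 0.00
R5: ¬good=1−0.28=0.72, steady=0.18; AND[max(0, a+b−1)] → w = 0.00
Rules with consequent 'small': {R3, R4, R5} → strengths 0.87, 0.00, 0.00
Aggregate via t-conorm [min(1, a+b)]: 0.87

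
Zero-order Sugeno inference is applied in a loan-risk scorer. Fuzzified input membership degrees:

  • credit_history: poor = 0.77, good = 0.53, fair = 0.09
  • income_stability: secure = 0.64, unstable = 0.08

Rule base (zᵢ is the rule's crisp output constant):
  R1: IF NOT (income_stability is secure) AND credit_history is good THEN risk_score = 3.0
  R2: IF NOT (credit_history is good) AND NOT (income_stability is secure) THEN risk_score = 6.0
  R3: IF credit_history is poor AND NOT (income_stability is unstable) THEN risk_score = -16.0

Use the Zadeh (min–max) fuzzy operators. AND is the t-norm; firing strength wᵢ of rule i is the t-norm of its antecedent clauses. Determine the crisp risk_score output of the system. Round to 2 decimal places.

-6.09

R1 (z=3.0): ¬secure=1−0.64=0.36, good=0.53; AND[min(a, b)] → w = 0.36
R2 (z=6.0): ¬good=1−0.53=0.47, ¬secure=1−0.64=0.36; AND[min(a, b)] → w = 0.36
R3 (z=-16.0): poor=0.77, ¬unstable=1−0.08=0.92; AND[min(a, b)] → w = 0.77
Weighted average = (0.36·3.0 + 0.36·6.0 + 0.77·-16.0) / (0.36 + 0.36 + 0.77)
  = -9.0800 / 1.4900 = -6.09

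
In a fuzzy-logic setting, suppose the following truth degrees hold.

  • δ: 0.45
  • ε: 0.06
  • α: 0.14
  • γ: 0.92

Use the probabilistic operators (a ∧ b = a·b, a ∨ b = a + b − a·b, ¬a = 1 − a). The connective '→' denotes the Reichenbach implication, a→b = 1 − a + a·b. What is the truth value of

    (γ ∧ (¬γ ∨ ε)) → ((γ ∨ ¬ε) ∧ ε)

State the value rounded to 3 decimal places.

¬γ = 1 − 0.9200 = 0.0800
¬γ ∨ ε = a + b − a·b on (0.0800, 0.0600) = 0.1352
γ ∧ (¬γ ∨ ε) = a·b on (0.9200, 0.1352) = 0.1244
¬ε = 1 − 0.0600 = 0.9400
γ ∨ ¬ε = a + b − a·b on (0.9200, 0.9400) = 0.9952
(γ ∨ ¬ε) ∧ ε = a·b on (0.9952, 0.0600) = 0.0597
(γ ∧ (¬γ ∨ ε)) → ((γ ∨ ¬ε) ∧ ε)  [Reichenbach: 1 − a + a·b] with a=0.1244, b=0.0597 → 0.8830

0.883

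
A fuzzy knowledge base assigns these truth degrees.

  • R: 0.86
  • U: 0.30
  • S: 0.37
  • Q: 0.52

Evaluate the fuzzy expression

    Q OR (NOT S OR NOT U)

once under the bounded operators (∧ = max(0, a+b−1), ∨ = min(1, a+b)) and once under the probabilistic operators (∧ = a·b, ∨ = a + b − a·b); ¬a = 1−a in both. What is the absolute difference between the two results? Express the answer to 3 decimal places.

Under bounded:
  NOT S = 1 − 0.37 = 0.63
  NOT U = 1 − 0.30 = 0.70
  NOT S OR NOT U = min(1, a+b) on (0.63, 0.70) = 1.00
  Q OR (NOT S OR NOT U) = min(1, a+b) on (0.52, 1.00) = 1.00
  → value = 1.0000
Under probabilistic:
  NOT S = 1 − 0.3700 = 0.6300
  NOT U = 1 − 0.3000 = 0.7000
  NOT S OR NOT U = a + b − a·b on (0.6300, 0.7000) = 0.8890
  Q OR (NOT S OR NOT U) = a + b − a·b on (0.5200, 0.8890) = 0.9467
  → value = 0.9467
|1.0000 − 0.9467| = 0.053

0.053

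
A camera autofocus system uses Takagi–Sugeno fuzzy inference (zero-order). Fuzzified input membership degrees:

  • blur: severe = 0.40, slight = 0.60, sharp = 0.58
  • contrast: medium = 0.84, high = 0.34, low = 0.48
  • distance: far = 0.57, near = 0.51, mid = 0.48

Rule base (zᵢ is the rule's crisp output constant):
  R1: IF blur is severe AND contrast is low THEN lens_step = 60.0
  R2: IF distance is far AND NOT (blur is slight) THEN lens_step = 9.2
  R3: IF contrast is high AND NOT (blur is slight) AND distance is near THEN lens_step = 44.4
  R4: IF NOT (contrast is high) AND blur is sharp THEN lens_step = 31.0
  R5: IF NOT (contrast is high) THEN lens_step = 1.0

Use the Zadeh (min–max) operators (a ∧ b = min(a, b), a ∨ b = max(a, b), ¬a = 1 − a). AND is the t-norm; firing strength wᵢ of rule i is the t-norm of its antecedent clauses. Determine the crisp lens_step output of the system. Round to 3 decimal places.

R1 (z=60.0): severe=0.40, low=0.48; AND[min(a, b)] → w = 0.40
R2 (z=9.2): far=0.57, ¬slight=1−0.60=0.40; AND[min(a, b)] → w = 0.40
R3 (z=44.4): high=0.34, ¬slight=1−0.60=0.40, near=0.51; AND[min(a, b)] → w = 0.34
R4 (z=31.0): ¬high=1−0.34=0.66, sharp=0.58; AND[min(a, b)] → w = 0.58
R5 (z=1.0): ¬high=1−0.34=0.66 → w = 0.66
Weighted average = (0.40·60.0 + 0.40·9.2 + 0.34·44.4 + 0.58·31.0 + 0.66·1.0) / (0.40 + 0.40 + 0.34 + 0.58 + 0.66)
  = 61.4160 / 2.3800 = 25.805

25.805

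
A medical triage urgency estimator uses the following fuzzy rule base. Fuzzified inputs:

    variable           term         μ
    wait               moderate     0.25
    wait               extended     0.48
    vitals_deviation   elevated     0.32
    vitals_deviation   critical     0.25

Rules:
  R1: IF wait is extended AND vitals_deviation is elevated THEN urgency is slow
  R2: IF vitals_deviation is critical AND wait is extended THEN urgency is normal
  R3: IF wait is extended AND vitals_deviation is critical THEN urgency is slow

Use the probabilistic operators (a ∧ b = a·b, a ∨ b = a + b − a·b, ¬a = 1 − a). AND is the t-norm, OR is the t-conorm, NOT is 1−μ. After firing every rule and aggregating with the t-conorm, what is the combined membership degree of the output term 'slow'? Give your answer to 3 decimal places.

0.255

R1: extended=0.48, elevated=0.32; AND[a·b] → w = 0.1536
R2: critical=0.25, extended=0.48; AND[a·b] → w = 0.1200
R3: extended=0.48, critical=0.25; AND[a·b] → w = 0.1200
Rules with consequent 'slow': {R1, R3} → strengths 0.1536, 0.1200
Aggregate via t-conorm [a + b − a·b]: 0.2552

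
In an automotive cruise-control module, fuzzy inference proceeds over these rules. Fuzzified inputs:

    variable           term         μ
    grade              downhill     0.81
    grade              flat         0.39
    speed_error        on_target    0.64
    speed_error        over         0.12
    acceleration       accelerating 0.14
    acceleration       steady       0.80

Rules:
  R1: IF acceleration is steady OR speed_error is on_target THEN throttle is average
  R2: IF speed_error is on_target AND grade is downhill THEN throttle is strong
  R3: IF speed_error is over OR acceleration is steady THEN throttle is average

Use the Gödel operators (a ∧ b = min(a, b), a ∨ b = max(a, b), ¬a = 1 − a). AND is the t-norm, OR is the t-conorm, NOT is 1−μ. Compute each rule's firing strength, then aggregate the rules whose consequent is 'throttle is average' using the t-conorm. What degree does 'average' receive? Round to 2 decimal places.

R1: steady=0.80, on_target=0.64; OR[max(a, b)] → w = 0.80
R2: on_target=0.64, downhill=0.81; AND[min(a, b)] → w = 0.64
R3: over=0.12, steady=0.80; OR[max(a, b)] → w = 0.80
Rules with consequent 'average': {R1, R3} → strengths 0.80, 0.80
Aggregate via t-conorm [max(a, b)]: 0.80

0.80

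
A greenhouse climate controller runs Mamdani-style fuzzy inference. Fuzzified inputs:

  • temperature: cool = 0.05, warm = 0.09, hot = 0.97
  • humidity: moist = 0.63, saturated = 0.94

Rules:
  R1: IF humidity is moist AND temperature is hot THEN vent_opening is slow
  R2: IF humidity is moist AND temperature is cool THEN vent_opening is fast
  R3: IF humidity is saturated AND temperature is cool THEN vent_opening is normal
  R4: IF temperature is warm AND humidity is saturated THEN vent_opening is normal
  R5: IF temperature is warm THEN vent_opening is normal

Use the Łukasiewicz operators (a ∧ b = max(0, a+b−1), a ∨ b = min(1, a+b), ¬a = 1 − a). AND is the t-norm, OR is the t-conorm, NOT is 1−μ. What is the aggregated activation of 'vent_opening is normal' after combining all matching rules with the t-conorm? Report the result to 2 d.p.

0.12

R1: moist=0.63, hot=0.97; AND[max(0, a+b−1)] → w = 0.60
R2: moist=0.63, cool=0.05; AND[max(0, a+b−1)] → w = 0.00
R3: saturated=0.94, cool=0.05; AND[max(0, a+b−1)] → w = 0.00
R4: warm=0.09, saturated=0.94; AND[max(0, a+b−1)] → w = 0.03
R5: warm=0.09 → w = 0.09
Rules with consequent 'normal': {R3, R4, R5} → strengths 0.00, 0.03, 0.09
Aggregate via t-conorm [min(1, a+b)]: 0.12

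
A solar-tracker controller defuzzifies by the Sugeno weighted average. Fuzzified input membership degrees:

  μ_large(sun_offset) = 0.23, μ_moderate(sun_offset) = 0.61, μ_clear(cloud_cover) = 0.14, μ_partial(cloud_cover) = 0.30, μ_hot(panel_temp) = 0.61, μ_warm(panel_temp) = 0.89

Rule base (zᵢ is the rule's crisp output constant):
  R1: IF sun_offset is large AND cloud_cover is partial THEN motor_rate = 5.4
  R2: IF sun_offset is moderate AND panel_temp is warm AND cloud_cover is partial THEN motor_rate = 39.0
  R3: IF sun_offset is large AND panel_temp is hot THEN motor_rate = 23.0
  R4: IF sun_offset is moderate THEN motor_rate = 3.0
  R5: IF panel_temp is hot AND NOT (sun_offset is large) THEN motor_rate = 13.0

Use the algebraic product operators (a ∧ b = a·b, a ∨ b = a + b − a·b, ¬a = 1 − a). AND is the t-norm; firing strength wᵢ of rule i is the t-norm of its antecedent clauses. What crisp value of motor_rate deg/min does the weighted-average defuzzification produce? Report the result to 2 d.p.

12.32

R1 (z=5.4): large=0.23, partial=0.30; AND[a·b] → w = 0.0690
R2 (z=39.0): moderate=0.61, warm=0.89, partial=0.30; AND[a·b] → w = 0.1629
R3 (z=23.0): large=0.23, hot=0.61; AND[a·b] → w = 0.1403
R4 (z=3.0): moderate=0.61 → w = 0.6100
R5 (z=13.0): hot=0.61, ¬large=1−0.23=0.77; AND[a·b] → w = 0.4697
Weighted average = (0.0690·5.4 + 0.1629·39.0 + 0.1403·23.0 + 0.6100·3.0 + 0.4697·13.0) / (0.0690 + 0.1629 + 0.1403 + 0.6100 + 0.4697)
  = 17.8875 / 1.4519 = 12.32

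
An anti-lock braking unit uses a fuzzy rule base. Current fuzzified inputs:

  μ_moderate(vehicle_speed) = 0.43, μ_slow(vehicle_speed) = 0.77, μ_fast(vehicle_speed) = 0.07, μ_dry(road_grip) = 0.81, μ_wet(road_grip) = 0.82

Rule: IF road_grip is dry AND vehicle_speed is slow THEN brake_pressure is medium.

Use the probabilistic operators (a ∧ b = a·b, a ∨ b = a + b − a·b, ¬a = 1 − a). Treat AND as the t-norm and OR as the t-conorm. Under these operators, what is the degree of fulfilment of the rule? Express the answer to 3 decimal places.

0.624

firing strength: dry=0.81, slow=0.77; AND[a·b] → w = 0.6237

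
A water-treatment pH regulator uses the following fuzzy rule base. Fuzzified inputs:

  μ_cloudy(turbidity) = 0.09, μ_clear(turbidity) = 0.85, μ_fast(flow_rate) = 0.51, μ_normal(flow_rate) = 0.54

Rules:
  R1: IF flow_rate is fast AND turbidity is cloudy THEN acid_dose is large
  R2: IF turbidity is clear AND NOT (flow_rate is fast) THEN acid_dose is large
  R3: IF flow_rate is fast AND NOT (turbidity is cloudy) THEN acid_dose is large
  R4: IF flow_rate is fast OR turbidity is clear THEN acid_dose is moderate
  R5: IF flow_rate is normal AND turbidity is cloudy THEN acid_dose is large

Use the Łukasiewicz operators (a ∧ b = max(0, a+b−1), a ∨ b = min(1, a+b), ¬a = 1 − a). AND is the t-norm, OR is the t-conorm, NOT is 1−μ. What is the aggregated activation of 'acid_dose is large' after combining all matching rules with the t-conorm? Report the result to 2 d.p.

R1: fast=0.51, cloudy=0.09; AND[max(0, a+b−1)] → w = 0.00
R2: clear=0.85, ¬fast=1−0.51=0.49; AND[max(0, a+b−1)] → w = 0.34
R3: fast=0.51, ¬cloudy=1−0.09=0.91; AND[max(0, a+b−1)] → w = 0.42
R4: fast=0.51, clear=0.85; OR[min(1, a+b)] → w = 1.00
R5: normal=0.54, cloudy=0.09; AND[max(0, a+b−1)] → w = 0.00
Rules with consequent 'large': {R1, R2, R3, R5} → strengths 0.00, 0.34, 0.42, 0.00
Aggregate via t-conorm [min(1, a+b)]: 0.76

0.76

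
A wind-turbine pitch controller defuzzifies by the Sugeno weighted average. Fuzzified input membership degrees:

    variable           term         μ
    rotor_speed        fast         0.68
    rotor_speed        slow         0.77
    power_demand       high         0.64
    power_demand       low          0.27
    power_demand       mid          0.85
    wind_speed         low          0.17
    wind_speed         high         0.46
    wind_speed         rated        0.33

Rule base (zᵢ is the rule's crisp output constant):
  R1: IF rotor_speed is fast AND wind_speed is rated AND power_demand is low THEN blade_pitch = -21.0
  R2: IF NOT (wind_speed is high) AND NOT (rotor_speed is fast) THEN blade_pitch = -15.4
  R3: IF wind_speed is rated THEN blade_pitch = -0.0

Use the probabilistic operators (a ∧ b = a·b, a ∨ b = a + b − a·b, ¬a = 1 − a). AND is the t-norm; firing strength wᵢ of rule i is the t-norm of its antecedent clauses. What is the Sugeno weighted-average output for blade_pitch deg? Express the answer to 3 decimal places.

R1 (z=-21.0): fast=0.68, rated=0.33, low=0.27; AND[a·b] → w = 0.0606
R2 (z=-15.4): ¬high=1−0.46=0.54, ¬fast=1−0.68=0.32; AND[a·b] → w = 0.1728
R3 (z=-0.0): rated=0.33 → w = 0.3300
Weighted average = (0.0606·-21.0 + 0.1728·-15.4 + 0.3300·-0.0) / (0.0606 + 0.1728 + 0.3300)
  = -3.9335 / 0.5634 = -6.982

-6.982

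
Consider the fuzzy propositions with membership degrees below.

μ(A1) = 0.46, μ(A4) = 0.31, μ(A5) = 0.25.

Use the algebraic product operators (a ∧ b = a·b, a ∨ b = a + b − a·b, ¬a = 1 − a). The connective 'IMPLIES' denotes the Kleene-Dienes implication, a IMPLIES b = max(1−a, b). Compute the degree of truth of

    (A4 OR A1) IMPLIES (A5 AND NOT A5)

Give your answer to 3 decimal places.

A4 OR A1 = a + b − a·b on (0.3100, 0.4600) = 0.6274
NOT A5 = 1 − 0.2500 = 0.7500
A5 AND NOT A5 = a·b on (0.2500, 0.7500) = 0.1875
(A4 OR A1) IMPLIES (A5 AND NOT A5)  [Kleene-Dienes: max(1−a, b)] with a=0.6274, b=0.1875 → 0.3726

0.373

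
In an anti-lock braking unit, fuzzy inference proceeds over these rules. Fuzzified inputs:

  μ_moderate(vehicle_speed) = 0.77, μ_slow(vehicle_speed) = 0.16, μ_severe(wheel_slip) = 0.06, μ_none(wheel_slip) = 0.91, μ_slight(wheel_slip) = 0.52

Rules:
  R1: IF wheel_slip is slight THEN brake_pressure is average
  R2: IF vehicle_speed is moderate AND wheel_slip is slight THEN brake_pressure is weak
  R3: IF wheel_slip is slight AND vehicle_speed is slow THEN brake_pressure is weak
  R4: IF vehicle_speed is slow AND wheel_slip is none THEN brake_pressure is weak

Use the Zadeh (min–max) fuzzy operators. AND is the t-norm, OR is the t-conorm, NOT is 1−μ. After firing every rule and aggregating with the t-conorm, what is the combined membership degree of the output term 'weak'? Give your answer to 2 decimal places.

0.52

R1: slight=0.52 → w = 0.52
R2: moderate=0.77, slight=0.52; AND[min(a, b)] → w = 0.52
R3: slight=0.52, slow=0.16; AND[min(a, b)] → w = 0.16
R4: slow=0.16, none=0.91; AND[min(a, b)] → w = 0.16
Rules with consequent 'weak': {R2, R3, R4} → strengths 0.52, 0.16, 0.16
Aggregate via t-conorm [max(a, b)]: 0.52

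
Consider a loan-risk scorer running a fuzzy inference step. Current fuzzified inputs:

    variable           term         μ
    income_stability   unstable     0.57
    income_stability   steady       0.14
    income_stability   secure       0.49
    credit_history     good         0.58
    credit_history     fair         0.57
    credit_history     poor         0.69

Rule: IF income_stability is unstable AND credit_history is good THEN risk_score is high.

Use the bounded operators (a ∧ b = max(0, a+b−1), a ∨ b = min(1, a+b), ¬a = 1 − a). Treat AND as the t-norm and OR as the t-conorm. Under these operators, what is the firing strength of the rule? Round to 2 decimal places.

firing strength: unstable=0.57, good=0.58; AND[max(0, a+b−1)] → w = 0.15

0.15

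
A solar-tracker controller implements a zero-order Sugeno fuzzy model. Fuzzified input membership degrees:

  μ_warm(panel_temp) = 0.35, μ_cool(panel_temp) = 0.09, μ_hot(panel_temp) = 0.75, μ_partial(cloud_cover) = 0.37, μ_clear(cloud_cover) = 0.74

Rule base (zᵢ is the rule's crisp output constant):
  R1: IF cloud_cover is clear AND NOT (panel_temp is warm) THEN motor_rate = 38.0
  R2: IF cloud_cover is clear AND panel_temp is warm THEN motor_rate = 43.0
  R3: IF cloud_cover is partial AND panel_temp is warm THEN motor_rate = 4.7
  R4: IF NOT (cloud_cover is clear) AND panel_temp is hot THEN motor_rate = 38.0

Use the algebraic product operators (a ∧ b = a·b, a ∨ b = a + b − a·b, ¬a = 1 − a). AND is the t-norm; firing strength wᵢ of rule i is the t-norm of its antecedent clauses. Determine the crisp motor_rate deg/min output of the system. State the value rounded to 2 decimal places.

R1 (z=38.0): clear=0.74, ¬warm=1−0.35=0.65; AND[a·b] → w = 0.4810
R2 (z=43.0): clear=0.74, warm=0.35; AND[a·b] → w = 0.2590
R3 (z=4.7): partial=0.37, warm=0.35; AND[a·b] → w = 0.1295
R4 (z=38.0): ¬clear=1−0.74=0.26, hot=0.75; AND[a·b] → w = 0.1950
Weighted average = (0.4810·38.0 + 0.2590·43.0 + 0.1295·4.7 + 0.1950·38.0) / (0.4810 + 0.2590 + 0.1295 + 0.1950)
  = 37.4337 / 1.0645 = 35.17

35.17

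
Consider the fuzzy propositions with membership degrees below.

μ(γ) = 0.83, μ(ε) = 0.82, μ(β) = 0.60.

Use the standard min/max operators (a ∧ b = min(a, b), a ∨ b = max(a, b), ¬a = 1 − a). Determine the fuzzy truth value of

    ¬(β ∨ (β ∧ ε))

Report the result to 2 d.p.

0.40

β ∧ ε = min(a, b) on (0.60, 0.82) = 0.60
β ∨ (β ∧ ε) = max(a, b) on (0.60, 0.60) = 0.60
¬(β ∨ (β ∧ ε)) = 1 − 0.60 = 0.40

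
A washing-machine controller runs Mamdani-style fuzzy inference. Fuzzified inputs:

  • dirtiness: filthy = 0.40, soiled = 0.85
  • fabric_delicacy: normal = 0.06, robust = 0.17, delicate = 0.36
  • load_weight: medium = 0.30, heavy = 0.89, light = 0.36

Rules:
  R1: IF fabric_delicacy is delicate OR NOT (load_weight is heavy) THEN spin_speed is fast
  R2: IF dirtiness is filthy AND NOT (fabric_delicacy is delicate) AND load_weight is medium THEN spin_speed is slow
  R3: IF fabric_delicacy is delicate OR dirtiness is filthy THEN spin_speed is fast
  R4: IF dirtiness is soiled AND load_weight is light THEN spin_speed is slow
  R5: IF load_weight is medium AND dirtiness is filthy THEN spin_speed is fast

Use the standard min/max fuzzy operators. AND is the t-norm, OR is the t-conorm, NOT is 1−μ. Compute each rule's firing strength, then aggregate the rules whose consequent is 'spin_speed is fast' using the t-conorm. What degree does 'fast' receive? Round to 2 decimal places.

R1: delicate=0.36, ¬heavy=1−0.89=0.11; OR[max(a, b)] → w = 0.36
R2: filthy=0.40, ¬delicate=1−0.36=0.64, medium=0.30; AND[min(a, b)] → w = 0.30
R3: delicate=0.36, filthy=0.40; OR[max(a, b)] → w = 0.40
R4: soiled=0.85, light=0.36; AND[min(a, b)] → w = 0.36
R5: medium=0.30, filthy=0.40; AND[min(a, b)] → w = 0.30
Rules with consequent 'fast': {R1, R3, R5} → strengths 0.36, 0.40, 0.30
Aggregate via t-conorm [max(a, b)]: 0.40

0.40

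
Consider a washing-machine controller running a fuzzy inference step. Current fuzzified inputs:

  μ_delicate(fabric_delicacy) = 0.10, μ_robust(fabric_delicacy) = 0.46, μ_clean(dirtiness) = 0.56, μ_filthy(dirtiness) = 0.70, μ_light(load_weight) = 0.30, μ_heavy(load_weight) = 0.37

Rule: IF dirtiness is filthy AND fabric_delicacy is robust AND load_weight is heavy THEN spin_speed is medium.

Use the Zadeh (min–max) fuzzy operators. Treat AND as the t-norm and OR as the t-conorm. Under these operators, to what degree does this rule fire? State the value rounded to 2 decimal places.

0.37

firing strength: filthy=0.70, robust=0.46, heavy=0.37; AND[min(a, b)] → w = 0.37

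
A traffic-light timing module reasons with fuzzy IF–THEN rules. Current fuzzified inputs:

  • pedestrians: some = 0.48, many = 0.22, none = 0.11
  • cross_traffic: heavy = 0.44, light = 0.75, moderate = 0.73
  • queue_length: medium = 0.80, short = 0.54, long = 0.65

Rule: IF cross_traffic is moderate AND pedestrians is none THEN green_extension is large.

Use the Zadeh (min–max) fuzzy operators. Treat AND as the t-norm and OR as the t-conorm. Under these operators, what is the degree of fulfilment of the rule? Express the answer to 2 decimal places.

firing strength: moderate=0.73, none=0.11; AND[min(a, b)] → w = 0.11

0.11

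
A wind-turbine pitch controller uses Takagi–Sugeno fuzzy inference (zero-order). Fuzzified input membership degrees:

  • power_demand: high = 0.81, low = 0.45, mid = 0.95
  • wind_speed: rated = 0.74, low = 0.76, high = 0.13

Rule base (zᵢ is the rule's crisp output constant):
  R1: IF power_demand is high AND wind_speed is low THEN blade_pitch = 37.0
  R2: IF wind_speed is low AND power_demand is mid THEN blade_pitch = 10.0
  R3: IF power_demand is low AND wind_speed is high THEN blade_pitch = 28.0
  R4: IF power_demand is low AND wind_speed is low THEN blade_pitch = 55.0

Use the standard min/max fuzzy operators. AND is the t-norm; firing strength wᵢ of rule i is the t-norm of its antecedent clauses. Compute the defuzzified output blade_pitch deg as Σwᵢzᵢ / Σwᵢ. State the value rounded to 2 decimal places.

30.53

R1 (z=37.0): high=0.81, low=0.76; AND[min(a, b)] → w = 0.76
R2 (z=10.0): low=0.76, mid=0.95; AND[min(a, b)] → w = 0.76
R3 (z=28.0): low=0.45, high=0.13; AND[min(a, b)] → w = 0.13
R4 (z=55.0): low=0.45, low=0.76; AND[min(a, b)] → w = 0.45
Weighted average = (0.76·37.0 + 0.76·10.0 + 0.13·28.0 + 0.45·55.0) / (0.76 + 0.76 + 0.13 + 0.45)
  = 64.1100 / 2.1000 = 30.53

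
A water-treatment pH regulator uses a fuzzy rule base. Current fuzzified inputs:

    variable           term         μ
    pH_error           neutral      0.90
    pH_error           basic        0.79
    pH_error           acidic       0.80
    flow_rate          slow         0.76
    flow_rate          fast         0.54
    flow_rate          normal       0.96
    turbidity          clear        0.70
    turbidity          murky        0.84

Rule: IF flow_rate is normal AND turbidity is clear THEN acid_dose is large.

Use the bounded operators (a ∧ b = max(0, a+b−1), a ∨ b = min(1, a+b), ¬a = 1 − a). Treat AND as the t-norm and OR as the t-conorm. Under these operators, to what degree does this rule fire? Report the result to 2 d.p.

0.66

firing strength: normal=0.96, clear=0.70; AND[max(0, a+b−1)] → w = 0.66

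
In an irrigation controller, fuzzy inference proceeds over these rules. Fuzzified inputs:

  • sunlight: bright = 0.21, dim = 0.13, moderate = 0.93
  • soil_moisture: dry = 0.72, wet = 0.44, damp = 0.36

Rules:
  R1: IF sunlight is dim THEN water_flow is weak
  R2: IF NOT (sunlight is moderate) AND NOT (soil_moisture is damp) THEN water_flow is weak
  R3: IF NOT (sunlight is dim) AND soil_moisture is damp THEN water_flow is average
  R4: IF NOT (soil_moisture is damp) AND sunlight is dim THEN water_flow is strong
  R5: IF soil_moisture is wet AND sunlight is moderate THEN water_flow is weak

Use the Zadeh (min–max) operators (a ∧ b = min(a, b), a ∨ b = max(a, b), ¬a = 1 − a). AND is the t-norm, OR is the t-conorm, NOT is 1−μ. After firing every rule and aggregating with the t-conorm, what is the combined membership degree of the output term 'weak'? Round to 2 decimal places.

0.44

R1: dim=0.13 → w = 0.13
R2: ¬moderate=1−0.93=0.07, ¬damp=1−0.36=0.64; AND[min(a, b)] → w = 0.07
R3: ¬dim=1−0.13=0.87, damp=0.36; AND[min(a, b)] → w = 0.36
R4: ¬damp=1−0.36=0.64, dim=0.13; AND[min(a, b)] → w = 0.13
R5: wet=0.44, moderate=0.93; AND[min(a, b)] → w = 0.44
Rules with consequent 'weak': {R1, R2, R5} → strengths 0.13, 0.07, 0.44
Aggregate via t-conorm [max(a, b)]: 0.44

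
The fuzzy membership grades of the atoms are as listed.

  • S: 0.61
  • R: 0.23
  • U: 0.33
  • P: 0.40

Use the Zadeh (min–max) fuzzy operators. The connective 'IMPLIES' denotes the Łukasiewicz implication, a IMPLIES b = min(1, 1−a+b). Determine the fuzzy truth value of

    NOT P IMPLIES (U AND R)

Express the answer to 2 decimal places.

NOT P = 1 − 0.40 = 0.60
U AND R = min(a, b) on (0.33, 0.23) = 0.23
NOT P IMPLIES (U AND R)  [Łukasiewicz: min(1, 1−a+b)] with a=0.60, b=0.23 → 0.63

0.63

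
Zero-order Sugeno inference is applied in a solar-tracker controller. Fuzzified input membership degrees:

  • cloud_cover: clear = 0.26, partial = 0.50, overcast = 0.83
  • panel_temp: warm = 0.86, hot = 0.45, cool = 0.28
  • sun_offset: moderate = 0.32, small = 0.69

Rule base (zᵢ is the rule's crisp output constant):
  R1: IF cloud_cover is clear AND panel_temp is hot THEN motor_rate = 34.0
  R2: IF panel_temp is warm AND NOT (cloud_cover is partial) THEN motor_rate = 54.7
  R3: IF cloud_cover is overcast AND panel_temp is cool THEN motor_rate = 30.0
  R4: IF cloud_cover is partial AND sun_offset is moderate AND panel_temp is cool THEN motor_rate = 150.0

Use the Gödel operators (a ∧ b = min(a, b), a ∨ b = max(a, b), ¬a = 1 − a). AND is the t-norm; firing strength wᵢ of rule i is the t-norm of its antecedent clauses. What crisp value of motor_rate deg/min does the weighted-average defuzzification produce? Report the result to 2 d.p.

65.60

R1 (z=34.0): clear=0.26, hot=0.45; AND[min(a, b)] → w = 0.26
R2 (z=54.7): warm=0.86, ¬partial=1−0.50=0.50; AND[min(a, b)] → w = 0.50
R3 (z=30.0): overcast=0.83, cool=0.28; AND[min(a, b)] → w = 0.28
R4 (z=150.0): partial=0.50, moderate=0.32, cool=0.28; AND[min(a, b)] → w = 0.28
Weighted average = (0.26·34.0 + 0.50·54.7 + 0.28·30.0 + 0.28·150.0) / (0.26 + 0.50 + 0.28 + 0.28)
  = 86.5900 / 1.3200 = 65.60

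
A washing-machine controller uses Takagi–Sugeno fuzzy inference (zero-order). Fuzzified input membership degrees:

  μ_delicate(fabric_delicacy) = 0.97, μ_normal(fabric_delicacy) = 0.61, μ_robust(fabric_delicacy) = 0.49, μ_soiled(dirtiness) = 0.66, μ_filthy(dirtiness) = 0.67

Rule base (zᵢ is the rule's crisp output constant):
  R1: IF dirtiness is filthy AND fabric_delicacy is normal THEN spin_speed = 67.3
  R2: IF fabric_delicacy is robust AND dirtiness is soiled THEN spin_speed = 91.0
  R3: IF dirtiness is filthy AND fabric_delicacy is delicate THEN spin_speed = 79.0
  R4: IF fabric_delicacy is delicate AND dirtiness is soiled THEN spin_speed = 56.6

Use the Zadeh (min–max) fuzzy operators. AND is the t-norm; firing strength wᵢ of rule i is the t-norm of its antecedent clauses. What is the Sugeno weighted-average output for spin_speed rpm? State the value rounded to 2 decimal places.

72.40

R1 (z=67.3): filthy=0.67, normal=0.61; AND[min(a, b)] → w = 0.61
R2 (z=91.0): robust=0.49, soiled=0.66; AND[min(a, b)] → w = 0.49
R3 (z=79.0): filthy=0.67, delicate=0.97; AND[min(a, b)] → w = 0.67
R4 (z=56.6): delicate=0.97, soiled=0.66; AND[min(a, b)] → w = 0.66
Weighted average = (0.61·67.3 + 0.49·91.0 + 0.67·79.0 + 0.66·56.6) / (0.61 + 0.49 + 0.67 + 0.66)
  = 175.9290 / 2.4300 = 72.40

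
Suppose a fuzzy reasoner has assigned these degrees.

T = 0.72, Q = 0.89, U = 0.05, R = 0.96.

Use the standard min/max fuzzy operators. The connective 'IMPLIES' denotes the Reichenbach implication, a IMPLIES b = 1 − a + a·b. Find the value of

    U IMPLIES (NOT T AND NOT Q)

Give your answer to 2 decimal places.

NOT T = 1 − 0.72 = 0.28
NOT Q = 1 − 0.89 = 0.11
NOT T AND NOT Q = min(a, b) on (0.28, 0.11) = 0.11
U IMPLIES (NOT T AND NOT Q)  [Reichenbach: 1 − a + a·b] with a=0.05, b=0.11 → 0.96

0.96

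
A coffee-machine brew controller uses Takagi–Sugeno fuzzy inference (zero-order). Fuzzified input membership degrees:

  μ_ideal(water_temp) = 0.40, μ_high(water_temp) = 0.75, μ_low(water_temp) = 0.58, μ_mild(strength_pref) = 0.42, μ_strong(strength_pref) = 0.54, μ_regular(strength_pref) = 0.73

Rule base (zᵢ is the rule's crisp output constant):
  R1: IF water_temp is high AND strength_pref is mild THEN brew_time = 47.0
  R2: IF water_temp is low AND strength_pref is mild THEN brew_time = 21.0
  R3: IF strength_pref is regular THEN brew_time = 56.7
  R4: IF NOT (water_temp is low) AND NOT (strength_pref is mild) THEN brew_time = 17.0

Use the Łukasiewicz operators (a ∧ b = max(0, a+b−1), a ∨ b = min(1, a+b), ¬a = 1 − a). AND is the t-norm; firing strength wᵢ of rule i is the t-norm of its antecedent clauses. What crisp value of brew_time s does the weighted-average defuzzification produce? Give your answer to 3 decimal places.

R1 (z=47.0): high=0.75, mild=0.42; AND[max(0, a+b−1)] → w = 0.17
R2 (z=21.0): low=0.58, mild=0.42; AND[max(0, a+b−1)] → w = 0.00
R3 (z=56.7): regular=0.73 → w = 0.73
R4 (z=17.0): ¬low=1−0.58=0.42, ¬mild=1−0.42=0.58; AND[max(0, a+b−1)] → w = 0.00
Weighted average = (0.17·47.0 + 0.00·21.0 + 0.73·56.7 + 0.00·17.0) / (0.17 + 0.00 + 0.73 + 0.00)
  = 49.3810 / 0.9000 = 54.868

54.868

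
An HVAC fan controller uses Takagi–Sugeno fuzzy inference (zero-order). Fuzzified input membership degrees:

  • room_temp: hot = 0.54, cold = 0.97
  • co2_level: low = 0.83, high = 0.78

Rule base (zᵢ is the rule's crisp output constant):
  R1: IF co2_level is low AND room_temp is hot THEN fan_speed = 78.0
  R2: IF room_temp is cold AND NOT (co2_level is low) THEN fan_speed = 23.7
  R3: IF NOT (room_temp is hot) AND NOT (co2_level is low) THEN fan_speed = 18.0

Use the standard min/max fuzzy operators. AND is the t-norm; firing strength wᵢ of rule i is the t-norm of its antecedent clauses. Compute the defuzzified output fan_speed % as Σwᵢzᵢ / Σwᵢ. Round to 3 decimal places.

R1 (z=78.0): low=0.83, hot=0.54; AND[min(a, b)] → w = 0.54
R2 (z=23.7): cold=0.97, ¬low=1−0.83=0.17; AND[min(a, b)] → w = 0.17
R3 (z=18.0): ¬hot=1−0.54=0.46, ¬low=1−0.83=0.17; AND[min(a, b)] → w = 0.17
Weighted average = (0.54·78.0 + 0.17·23.7 + 0.17·18.0) / (0.54 + 0.17 + 0.17)
  = 49.2090 / 0.8800 = 55.919

55.919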